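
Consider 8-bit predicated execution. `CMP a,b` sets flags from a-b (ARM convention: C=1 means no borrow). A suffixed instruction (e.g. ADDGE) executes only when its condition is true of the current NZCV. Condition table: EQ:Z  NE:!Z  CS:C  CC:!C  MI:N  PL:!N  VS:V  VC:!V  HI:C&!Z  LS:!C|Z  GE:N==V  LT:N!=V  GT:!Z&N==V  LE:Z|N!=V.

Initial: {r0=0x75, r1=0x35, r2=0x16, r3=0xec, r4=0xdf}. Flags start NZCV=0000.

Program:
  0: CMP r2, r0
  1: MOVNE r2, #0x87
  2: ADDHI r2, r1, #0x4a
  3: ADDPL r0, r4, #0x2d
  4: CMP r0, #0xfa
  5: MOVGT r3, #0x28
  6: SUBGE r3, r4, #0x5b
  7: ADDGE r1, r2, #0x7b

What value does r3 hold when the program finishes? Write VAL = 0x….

[0] flags=1000 → (cmp)
[1] flags=1000 NE?T → r2=0x87
[2] flags=1000 HI?F → skip
[3] flags=1000 PL?F → skip
[4] flags=0000 → (cmp)
[5] flags=0000 GT?T → r3=0x28
[6] flags=0000 GE?T → r3=0x84
[7] flags=0000 GE?T → r1=0x02

VAL = 0x84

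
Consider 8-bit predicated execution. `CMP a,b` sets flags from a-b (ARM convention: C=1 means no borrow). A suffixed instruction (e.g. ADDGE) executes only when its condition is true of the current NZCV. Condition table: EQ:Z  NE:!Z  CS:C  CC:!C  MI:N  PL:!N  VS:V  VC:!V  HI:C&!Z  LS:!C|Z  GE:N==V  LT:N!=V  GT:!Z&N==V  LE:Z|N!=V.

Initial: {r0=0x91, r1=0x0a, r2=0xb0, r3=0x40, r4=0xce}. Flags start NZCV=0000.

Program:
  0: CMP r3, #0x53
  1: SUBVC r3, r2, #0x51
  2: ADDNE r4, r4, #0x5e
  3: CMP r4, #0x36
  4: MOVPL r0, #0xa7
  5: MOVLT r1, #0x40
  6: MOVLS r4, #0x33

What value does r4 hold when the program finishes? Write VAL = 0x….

0: ✓ CMP  NZCV=1000
1: ✓ SUBVC  r3←0x5f
2: ✓ ADDNE  r4←0x2c
3: ✓ CMP  NZCV=1000
4: · MOVPL
5: ✓ MOVLT  r1←0x40
6: ✓ MOVLS  r4←0x33

VAL = 0x33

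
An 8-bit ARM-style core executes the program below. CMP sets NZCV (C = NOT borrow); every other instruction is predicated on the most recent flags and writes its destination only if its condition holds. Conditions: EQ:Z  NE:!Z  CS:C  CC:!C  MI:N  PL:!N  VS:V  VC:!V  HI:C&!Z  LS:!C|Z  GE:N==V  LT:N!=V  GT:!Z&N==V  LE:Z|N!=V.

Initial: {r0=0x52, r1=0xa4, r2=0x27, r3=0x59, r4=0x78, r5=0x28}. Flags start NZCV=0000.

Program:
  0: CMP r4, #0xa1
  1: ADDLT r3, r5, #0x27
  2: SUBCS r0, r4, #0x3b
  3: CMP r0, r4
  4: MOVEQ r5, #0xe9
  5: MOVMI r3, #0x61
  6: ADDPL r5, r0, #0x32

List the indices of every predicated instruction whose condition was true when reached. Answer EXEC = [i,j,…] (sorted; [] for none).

0: ✓ CMP  NZCV=1001
1: · ADDLT
2: · SUBCS
3: ✓ CMP  NZCV=1000
4: · MOVEQ
5: ✓ MOVMI  r3←0x61
6: · ADDPL

EXEC = [5]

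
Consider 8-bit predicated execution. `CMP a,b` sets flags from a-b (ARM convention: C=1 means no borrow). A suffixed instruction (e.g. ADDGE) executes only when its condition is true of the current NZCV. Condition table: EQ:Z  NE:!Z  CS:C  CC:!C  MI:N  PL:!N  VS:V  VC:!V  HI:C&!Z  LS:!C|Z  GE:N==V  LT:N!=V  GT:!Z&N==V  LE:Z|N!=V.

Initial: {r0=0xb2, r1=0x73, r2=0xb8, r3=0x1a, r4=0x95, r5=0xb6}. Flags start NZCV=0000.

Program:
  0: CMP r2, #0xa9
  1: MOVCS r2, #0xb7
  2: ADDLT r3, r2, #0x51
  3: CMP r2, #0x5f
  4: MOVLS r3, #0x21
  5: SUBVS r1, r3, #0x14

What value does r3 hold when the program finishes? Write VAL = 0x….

VAL = 0x1a

0: ✓ CMP  NZCV=0010
1: ✓ MOVCS  r2←0xb7
2: · ADDLT
3: ✓ CMP  NZCV=0011
4: · MOVLS
5: ✓ SUBVS  r1←0x06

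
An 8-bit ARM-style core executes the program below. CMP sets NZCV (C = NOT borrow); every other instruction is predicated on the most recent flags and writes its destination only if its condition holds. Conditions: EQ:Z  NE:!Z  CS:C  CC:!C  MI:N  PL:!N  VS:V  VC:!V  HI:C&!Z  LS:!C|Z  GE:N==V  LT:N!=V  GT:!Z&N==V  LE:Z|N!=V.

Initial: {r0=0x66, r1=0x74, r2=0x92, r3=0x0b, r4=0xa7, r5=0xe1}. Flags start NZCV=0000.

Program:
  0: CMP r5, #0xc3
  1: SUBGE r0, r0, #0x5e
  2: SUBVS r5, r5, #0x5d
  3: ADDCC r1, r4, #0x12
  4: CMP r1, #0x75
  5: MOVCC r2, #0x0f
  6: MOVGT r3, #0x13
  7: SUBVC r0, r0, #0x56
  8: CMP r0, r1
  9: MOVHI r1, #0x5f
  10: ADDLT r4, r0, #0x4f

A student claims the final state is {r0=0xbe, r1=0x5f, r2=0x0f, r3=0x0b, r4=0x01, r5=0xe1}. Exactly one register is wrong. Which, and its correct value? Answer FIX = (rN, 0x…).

[0] flags=0010 → (cmp)
[1] flags=0010 GE?T → r0=0x08
[2] flags=0010 VS?F → skip
[3] flags=0010 CC?F → skip
[4] flags=1000 → (cmp)
[5] flags=1000 CC?T → r2=0x0f
[6] flags=1000 GT?F → skip
[7] flags=1000 VC?T → r0=0xb2
[8] flags=0011 → (cmp)
[9] flags=0011 HI?T → r1=0x5f
[10] flags=0011 LT?T → r4=0x01

FIX = (r0, 0xb2)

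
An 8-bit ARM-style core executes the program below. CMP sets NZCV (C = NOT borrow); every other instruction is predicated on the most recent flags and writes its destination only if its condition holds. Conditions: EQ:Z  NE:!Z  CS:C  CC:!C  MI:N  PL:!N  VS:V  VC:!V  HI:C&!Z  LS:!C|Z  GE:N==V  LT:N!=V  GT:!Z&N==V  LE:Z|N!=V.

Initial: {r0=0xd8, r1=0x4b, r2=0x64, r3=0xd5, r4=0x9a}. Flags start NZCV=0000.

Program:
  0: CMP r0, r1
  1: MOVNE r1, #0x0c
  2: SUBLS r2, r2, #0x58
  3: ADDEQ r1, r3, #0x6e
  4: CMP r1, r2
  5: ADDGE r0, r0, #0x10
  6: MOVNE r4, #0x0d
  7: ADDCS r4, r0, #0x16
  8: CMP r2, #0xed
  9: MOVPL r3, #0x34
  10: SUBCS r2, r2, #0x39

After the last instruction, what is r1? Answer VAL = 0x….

[0] flags=1010 → (cmp)
[1] flags=1010 NE?T → r1=0x0c
[2] flags=1010 LS?F → skip
[3] flags=1010 EQ?F → skip
[4] flags=1000 → (cmp)
[5] flags=1000 GE?F → skip
[6] flags=1000 NE?T → r4=0x0d
[7] flags=1000 CS?F → skip
[8] flags=0000 → (cmp)
[9] flags=0000 PL?T → r3=0x34
[10] flags=0000 CS?F → skip

VAL = 0x0c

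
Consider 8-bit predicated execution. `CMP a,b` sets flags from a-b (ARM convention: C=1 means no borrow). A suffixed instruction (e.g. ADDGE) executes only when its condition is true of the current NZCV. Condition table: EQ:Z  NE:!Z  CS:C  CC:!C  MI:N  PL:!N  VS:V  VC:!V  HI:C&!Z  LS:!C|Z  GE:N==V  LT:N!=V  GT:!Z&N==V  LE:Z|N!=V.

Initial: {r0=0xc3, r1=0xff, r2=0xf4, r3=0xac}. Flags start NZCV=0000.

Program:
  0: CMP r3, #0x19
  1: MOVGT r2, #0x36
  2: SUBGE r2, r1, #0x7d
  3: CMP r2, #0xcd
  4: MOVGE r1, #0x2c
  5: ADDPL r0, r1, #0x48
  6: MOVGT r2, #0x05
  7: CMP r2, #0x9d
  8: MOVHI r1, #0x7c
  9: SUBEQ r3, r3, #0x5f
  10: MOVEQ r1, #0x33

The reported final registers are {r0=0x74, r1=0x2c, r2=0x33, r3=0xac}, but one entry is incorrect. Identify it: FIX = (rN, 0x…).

0: ✓ CMP  NZCV=1010
1: · MOVGT
2: · SUBGE
3: ✓ CMP  NZCV=0010
4: ✓ MOVGE  r1←0x2c
5: ✓ ADDPL  r0←0x74
6: ✓ MOVGT  r2←0x05
7: ✓ CMP  NZCV=0000
8: · MOVHI
9: · SUBEQ
10: · MOVEQ

FIX = (r2, 0x05)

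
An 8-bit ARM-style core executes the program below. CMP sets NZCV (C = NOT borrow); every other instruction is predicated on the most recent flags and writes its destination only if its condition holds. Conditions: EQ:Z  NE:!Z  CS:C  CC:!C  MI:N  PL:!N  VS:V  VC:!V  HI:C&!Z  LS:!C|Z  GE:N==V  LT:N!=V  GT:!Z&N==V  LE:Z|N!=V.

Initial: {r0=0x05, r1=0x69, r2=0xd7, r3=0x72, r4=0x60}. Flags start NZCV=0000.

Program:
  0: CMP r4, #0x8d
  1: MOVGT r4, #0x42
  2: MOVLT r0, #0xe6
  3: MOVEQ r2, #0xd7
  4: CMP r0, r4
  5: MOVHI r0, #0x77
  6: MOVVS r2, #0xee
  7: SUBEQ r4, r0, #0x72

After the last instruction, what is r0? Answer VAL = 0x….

VAL = 0x05

0: ✓ CMP  NZCV=1001
1: ✓ MOVGT  r4←0x42
2: · MOVLT
3: · MOVEQ
4: ✓ CMP  NZCV=1000
5: · MOVHI
6: · MOVVS
7: · SUBEQ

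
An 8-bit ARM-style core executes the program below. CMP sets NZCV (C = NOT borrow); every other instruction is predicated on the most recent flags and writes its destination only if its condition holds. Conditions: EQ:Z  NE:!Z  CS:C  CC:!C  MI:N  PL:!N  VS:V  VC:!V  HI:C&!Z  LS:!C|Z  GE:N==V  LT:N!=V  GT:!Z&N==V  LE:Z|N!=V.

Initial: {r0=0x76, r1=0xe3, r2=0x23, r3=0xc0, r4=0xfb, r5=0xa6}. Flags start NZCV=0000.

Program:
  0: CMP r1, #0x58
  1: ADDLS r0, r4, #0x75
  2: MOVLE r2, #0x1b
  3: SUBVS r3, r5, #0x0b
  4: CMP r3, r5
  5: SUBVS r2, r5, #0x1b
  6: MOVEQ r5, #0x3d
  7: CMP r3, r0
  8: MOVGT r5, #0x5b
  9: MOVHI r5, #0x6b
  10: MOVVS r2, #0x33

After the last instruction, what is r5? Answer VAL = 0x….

VAL = 0x6b

[0] flags=1010 → (cmp)
[1] flags=1010 LS?F → skip
[2] flags=1010 LE?T → r2=0x1b
[3] flags=1010 VS?F → skip
[4] flags=0010 → (cmp)
[5] flags=0010 VS?F → skip
[6] flags=0010 EQ?F → skip
[7] flags=0011 → (cmp)
[8] flags=0011 GT?F → skip
[9] flags=0011 HI?T → r5=0x6b
[10] flags=0011 VS?T → r2=0x33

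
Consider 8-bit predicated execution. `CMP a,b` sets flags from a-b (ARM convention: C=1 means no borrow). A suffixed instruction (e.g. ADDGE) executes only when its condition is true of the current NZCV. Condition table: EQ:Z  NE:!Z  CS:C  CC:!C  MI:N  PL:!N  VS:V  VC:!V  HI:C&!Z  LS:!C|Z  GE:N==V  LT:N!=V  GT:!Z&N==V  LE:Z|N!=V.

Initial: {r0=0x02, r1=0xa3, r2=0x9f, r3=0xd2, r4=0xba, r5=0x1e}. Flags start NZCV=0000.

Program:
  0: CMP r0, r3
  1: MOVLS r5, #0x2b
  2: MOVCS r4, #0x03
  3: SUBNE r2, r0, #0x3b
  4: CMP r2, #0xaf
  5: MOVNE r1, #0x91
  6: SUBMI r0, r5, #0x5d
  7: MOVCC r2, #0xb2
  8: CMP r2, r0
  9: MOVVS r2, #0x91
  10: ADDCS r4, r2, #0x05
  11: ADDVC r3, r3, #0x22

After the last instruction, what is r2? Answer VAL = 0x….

VAL = 0xc7

[0] flags=0000 → (cmp)
[1] flags=0000 LS?T → r5=0x2b
[2] flags=0000 CS?F → skip
[3] flags=0000 NE?T → r2=0xc7
[4] flags=0010 → (cmp)
[5] flags=0010 NE?T → r1=0x91
[6] flags=0010 MI?F → skip
[7] flags=0010 CC?F → skip
[8] flags=1010 → (cmp)
[9] flags=1010 VS?F → skip
[10] flags=1010 CS?T → r4=0xcc
[11] flags=1010 VC?T → r3=0xf4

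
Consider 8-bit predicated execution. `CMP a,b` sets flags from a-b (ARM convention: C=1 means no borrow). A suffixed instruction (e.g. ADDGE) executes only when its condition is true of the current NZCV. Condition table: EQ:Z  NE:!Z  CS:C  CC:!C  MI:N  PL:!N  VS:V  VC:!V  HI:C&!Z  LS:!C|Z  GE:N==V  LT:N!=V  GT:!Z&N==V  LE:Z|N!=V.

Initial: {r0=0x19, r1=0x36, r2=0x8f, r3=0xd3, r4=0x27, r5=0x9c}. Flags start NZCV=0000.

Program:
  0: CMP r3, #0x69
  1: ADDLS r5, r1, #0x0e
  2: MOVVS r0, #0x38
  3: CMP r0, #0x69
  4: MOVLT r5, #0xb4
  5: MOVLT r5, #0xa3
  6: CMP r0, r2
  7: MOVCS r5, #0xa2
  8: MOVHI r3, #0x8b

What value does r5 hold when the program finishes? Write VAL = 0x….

VAL = 0xa3

0: ✓ CMP  NZCV=0011
1: · ADDLS
2: ✓ MOVVS  r0←0x38
3: ✓ CMP  NZCV=1000
4: ✓ MOVLT  r5←0xb4
5: ✓ MOVLT  r5←0xa3
6: ✓ CMP  NZCV=1001
7: · MOVCS
8: · MOVHI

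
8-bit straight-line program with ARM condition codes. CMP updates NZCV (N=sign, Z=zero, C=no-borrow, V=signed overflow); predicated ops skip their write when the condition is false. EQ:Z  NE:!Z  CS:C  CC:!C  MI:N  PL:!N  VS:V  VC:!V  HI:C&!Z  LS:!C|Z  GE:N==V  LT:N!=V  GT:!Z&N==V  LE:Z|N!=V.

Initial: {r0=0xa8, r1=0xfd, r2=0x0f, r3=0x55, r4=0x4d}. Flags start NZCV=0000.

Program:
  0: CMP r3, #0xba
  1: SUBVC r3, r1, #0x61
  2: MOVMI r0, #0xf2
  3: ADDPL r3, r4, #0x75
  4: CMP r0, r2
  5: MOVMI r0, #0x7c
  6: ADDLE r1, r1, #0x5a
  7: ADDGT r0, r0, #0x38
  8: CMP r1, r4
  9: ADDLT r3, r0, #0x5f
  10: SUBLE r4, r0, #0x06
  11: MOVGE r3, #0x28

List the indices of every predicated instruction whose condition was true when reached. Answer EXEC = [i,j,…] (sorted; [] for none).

EXEC = [2,5,6,11]

0: ✓ CMP  NZCV=1001
1: · SUBVC
2: ✓ MOVMI  r0←0xf2
3: · ADDPL
4: ✓ CMP  NZCV=1010
5: ✓ MOVMI  r0←0x7c
6: ✓ ADDLE  r1←0x57
7: · ADDGT
8: ✓ CMP  NZCV=0010
9: · ADDLT
10: · SUBLE
11: ✓ MOVGE  r3←0x28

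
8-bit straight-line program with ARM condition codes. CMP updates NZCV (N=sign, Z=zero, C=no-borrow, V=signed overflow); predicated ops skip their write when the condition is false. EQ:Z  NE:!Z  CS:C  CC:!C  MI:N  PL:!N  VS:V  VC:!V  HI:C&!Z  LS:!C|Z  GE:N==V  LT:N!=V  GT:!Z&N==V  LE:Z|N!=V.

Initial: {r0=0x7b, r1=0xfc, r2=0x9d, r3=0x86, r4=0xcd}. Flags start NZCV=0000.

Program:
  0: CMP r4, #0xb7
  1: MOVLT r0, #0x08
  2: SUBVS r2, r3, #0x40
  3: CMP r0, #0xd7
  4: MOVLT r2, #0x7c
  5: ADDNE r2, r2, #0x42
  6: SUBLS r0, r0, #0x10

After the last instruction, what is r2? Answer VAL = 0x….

0: ✓ CMP  NZCV=0010
1: · MOVLT
2: · SUBVS
3: ✓ CMP  NZCV=1001
4: · MOVLT
5: ✓ ADDNE  r2←0xdf
6: ✓ SUBLS  r0←0x6b

VAL = 0xdf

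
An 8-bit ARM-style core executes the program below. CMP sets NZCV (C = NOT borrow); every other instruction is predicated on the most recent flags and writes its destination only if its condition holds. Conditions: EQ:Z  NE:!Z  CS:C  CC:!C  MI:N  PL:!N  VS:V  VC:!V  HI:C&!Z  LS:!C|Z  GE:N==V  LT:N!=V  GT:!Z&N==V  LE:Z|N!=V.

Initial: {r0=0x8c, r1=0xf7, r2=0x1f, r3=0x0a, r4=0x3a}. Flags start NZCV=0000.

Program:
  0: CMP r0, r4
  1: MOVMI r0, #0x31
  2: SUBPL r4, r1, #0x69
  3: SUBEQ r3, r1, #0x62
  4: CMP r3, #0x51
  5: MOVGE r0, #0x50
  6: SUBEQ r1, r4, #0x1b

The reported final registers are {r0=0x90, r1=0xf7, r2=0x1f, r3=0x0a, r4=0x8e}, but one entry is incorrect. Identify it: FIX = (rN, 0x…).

FIX = (r0, 0x8c)

[0] flags=0011 → (cmp)
[1] flags=0011 MI?F → skip
[2] flags=0011 PL?T → r4=0x8e
[3] flags=0011 EQ?F → skip
[4] flags=1000 → (cmp)
[5] flags=1000 GE?F → skip
[6] flags=1000 EQ?F → skip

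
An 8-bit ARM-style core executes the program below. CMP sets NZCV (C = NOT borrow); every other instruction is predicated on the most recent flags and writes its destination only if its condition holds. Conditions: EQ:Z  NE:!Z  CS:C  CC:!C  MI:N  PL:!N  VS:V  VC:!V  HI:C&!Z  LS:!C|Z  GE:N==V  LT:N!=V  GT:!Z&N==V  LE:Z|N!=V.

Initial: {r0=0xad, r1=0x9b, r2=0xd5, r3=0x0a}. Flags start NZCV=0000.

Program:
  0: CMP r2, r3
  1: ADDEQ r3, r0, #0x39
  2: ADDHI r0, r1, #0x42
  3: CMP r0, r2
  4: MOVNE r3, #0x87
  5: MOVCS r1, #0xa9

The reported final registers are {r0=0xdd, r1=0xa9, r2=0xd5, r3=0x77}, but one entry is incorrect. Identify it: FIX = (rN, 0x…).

0: ✓ CMP  NZCV=1010
1: · ADDEQ
2: ✓ ADDHI  r0←0xdd
3: ✓ CMP  NZCV=0010
4: ✓ MOVNE  r3←0x87
5: ✓ MOVCS  r1←0xa9

FIX = (r3, 0x87)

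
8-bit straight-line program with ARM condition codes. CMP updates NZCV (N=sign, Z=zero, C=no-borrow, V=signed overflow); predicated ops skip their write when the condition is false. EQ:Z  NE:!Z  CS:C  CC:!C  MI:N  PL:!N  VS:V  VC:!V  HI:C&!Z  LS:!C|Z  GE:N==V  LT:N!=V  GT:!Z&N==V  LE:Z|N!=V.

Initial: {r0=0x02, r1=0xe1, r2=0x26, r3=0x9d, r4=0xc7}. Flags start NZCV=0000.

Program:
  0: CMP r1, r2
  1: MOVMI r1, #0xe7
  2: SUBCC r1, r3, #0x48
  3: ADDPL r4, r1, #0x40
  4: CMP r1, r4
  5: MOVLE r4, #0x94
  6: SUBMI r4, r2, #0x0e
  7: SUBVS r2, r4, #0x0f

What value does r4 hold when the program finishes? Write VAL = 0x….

[0] flags=1010 → (cmp)
[1] flags=1010 MI?T → r1=0xe7
[2] flags=1010 CC?F → skip
[3] flags=1010 PL?F → skip
[4] flags=0010 → (cmp)
[5] flags=0010 LE?F → skip
[6] flags=0010 MI?F → skip
[7] flags=0010 VS?F → skip

VAL = 0xc7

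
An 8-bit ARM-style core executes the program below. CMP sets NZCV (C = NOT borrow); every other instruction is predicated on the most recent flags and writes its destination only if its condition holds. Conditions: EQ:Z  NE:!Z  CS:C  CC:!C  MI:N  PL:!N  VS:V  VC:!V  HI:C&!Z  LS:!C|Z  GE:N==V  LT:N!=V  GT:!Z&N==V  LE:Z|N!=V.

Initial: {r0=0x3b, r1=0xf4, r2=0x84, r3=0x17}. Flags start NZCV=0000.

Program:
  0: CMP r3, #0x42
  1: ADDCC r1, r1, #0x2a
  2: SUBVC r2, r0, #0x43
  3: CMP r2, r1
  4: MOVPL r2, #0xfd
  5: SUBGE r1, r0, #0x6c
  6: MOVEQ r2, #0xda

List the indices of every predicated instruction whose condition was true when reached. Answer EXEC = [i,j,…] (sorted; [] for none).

EXEC = [1,2]

0: ✓ CMP  NZCV=1000
1: ✓ ADDCC  r1←0x1e
2: ✓ SUBVC  r2←0xf8
3: ✓ CMP  NZCV=1010
4: · MOVPL
5: · SUBGE
6: · MOVEQ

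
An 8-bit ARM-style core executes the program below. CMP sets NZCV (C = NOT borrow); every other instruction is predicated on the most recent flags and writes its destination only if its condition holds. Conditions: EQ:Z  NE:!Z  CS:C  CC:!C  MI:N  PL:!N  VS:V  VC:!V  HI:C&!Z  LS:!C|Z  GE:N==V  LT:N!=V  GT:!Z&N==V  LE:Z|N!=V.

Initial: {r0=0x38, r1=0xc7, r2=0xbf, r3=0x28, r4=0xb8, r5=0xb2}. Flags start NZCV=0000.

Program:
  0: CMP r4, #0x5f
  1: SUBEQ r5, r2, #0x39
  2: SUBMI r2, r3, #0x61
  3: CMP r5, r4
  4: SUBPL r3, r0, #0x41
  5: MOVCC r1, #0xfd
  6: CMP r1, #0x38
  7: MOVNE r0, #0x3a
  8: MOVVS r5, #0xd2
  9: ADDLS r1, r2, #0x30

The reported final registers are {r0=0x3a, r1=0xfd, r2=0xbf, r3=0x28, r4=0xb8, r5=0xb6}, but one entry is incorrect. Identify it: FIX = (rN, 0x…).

FIX = (r5, 0xb2)

0: ✓ CMP  NZCV=0011
1: · SUBEQ
2: · SUBMI
3: ✓ CMP  NZCV=1000
4: · SUBPL
5: ✓ MOVCC  r1←0xfd
6: ✓ CMP  NZCV=1010
7: ✓ MOVNE  r0←0x3a
8: · MOVVS
9: · ADDLS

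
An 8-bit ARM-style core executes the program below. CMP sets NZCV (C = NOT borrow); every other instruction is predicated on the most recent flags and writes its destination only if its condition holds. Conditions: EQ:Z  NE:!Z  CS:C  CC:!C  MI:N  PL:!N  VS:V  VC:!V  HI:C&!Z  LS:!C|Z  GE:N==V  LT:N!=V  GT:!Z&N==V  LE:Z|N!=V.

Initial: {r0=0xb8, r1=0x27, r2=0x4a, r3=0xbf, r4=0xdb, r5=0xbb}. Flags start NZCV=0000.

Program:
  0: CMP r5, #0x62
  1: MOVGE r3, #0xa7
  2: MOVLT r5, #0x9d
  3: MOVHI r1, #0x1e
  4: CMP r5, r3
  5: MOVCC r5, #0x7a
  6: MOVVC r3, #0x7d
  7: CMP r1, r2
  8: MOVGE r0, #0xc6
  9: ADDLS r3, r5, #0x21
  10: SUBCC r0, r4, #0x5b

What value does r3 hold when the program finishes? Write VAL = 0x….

[0] flags=0011 → (cmp)
[1] flags=0011 GE?F → skip
[2] flags=0011 LT?T → r5=0x9d
[3] flags=0011 HI?T → r1=0x1e
[4] flags=1000 → (cmp)
[5] flags=1000 CC?T → r5=0x7a
[6] flags=1000 VC?T → r3=0x7d
[7] flags=1000 → (cmp)
[8] flags=1000 GE?F → skip
[9] flags=1000 LS?T → r3=0x9b
[10] flags=1000 CC?T → r0=0x80

VAL = 0x9b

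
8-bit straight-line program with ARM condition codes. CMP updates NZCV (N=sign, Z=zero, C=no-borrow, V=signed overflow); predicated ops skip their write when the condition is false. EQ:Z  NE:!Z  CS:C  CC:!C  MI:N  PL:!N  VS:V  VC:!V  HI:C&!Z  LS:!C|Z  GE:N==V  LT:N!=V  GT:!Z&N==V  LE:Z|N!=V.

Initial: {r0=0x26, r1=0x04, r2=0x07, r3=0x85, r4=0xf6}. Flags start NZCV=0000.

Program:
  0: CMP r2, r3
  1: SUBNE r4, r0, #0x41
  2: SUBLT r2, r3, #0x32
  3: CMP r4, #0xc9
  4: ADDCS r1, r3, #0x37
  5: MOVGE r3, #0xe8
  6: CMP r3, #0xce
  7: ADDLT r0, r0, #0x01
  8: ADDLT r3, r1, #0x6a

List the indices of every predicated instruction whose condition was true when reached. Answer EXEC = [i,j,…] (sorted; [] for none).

EXEC = [1,4,5]

0: ✓ CMP  NZCV=1001
1: ✓ SUBNE  r4←0xe5
2: · SUBLT
3: ✓ CMP  NZCV=0010
4: ✓ ADDCS  r1←0xbc
5: ✓ MOVGE  r3←0xe8
6: ✓ CMP  NZCV=0010
7: · ADDLT
8: · ADDLT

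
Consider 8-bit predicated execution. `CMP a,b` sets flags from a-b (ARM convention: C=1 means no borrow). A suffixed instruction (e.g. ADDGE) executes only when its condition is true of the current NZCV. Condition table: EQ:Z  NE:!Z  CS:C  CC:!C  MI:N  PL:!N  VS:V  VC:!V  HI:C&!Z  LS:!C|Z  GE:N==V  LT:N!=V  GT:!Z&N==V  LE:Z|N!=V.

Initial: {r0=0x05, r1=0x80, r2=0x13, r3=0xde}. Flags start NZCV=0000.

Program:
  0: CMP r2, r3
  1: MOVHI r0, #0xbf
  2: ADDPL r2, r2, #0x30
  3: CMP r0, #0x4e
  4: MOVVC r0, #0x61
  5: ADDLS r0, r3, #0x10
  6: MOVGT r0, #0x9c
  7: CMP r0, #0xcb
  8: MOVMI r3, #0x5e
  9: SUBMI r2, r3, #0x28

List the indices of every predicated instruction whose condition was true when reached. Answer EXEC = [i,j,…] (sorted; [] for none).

0: ✓ CMP  NZCV=0000
1: · MOVHI
2: ✓ ADDPL  r2←0x43
3: ✓ CMP  NZCV=1000
4: ✓ MOVVC  r0←0x61
5: ✓ ADDLS  r0←0xee
6: · MOVGT
7: ✓ CMP  NZCV=0010
8: · MOVMI
9: · SUBMI

EXEC = [2,4,5]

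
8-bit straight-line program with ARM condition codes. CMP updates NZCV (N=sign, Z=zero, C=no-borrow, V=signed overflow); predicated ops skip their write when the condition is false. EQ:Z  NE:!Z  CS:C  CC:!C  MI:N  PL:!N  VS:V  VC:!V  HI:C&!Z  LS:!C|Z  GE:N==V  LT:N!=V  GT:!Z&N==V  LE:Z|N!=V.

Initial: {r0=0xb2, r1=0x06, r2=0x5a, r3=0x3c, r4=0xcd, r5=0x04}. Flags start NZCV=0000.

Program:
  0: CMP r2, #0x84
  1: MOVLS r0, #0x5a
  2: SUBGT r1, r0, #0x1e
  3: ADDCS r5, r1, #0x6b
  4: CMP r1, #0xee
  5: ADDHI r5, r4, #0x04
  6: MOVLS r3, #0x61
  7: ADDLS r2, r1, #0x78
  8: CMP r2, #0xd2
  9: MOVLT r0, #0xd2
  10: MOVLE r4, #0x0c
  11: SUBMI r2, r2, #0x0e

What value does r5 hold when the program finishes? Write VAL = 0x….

0: ✓ CMP  NZCV=1001
1: ✓ MOVLS  r0←0x5a
2: ✓ SUBGT  r1←0x3c
3: · ADDCS
4: ✓ CMP  NZCV=0000
5: · ADDHI
6: ✓ MOVLS  r3←0x61
7: ✓ ADDLS  r2←0xb4
8: ✓ CMP  NZCV=1000
9: ✓ MOVLT  r0←0xd2
10: ✓ MOVLE  r4←0x0c
11: ✓ SUBMI  r2←0xa6

VAL = 0x04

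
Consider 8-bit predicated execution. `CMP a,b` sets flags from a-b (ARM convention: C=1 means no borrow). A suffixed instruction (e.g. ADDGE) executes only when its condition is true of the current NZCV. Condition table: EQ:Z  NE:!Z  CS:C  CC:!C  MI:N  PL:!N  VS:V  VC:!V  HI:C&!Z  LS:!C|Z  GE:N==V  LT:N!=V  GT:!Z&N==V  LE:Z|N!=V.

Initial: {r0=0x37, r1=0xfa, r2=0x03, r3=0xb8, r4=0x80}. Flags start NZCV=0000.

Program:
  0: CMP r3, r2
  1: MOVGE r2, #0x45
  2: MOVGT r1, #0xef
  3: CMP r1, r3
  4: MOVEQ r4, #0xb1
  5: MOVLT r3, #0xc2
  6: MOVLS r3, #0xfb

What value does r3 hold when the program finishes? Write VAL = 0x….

VAL = 0xb8

0: ✓ CMP  NZCV=1010
1: · MOVGE
2: · MOVGT
3: ✓ CMP  NZCV=0010
4: · MOVEQ
5: · MOVLT
6: · MOVLS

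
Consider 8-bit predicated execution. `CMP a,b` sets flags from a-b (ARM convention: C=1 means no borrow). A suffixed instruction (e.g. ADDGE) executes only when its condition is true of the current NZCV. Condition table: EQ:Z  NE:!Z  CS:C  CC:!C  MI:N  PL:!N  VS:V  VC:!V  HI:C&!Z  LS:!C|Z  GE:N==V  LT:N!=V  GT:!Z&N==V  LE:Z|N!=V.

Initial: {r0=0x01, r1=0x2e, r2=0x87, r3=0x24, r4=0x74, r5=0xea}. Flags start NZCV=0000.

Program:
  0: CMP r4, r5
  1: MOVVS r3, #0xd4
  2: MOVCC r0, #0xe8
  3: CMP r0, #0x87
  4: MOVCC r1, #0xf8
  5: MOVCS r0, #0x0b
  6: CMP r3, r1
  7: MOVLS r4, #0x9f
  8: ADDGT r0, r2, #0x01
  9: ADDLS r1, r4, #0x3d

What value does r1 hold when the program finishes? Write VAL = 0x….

VAL = 0x2e

0: ✓ CMP  NZCV=1001
1: ✓ MOVVS  r3←0xd4
2: ✓ MOVCC  r0←0xe8
3: ✓ CMP  NZCV=0010
4: · MOVCC
5: ✓ MOVCS  r0←0x0b
6: ✓ CMP  NZCV=1010
7: · MOVLS
8: · ADDGT
9: · ADDLS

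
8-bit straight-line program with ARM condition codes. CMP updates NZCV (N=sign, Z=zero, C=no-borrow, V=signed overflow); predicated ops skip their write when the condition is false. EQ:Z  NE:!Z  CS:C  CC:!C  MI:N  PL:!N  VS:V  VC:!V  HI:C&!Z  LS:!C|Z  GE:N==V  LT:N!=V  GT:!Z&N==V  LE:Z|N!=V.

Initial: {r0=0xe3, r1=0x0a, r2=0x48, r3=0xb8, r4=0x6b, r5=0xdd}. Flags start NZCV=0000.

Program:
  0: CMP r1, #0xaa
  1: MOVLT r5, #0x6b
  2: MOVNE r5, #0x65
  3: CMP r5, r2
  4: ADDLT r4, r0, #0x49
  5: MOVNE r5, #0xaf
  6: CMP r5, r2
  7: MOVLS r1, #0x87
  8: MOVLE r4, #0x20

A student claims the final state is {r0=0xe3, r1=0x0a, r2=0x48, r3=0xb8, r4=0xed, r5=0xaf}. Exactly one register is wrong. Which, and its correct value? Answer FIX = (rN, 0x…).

FIX = (r4, 0x20)

[0] flags=0000 → (cmp)
[1] flags=0000 LT?F → skip
[2] flags=0000 NE?T → r5=0x65
[3] flags=0010 → (cmp)
[4] flags=0010 LT?F → skip
[5] flags=0010 NE?T → r5=0xaf
[6] flags=0011 → (cmp)
[7] flags=0011 LS?F → skip
[8] flags=0011 LE?T → r4=0x20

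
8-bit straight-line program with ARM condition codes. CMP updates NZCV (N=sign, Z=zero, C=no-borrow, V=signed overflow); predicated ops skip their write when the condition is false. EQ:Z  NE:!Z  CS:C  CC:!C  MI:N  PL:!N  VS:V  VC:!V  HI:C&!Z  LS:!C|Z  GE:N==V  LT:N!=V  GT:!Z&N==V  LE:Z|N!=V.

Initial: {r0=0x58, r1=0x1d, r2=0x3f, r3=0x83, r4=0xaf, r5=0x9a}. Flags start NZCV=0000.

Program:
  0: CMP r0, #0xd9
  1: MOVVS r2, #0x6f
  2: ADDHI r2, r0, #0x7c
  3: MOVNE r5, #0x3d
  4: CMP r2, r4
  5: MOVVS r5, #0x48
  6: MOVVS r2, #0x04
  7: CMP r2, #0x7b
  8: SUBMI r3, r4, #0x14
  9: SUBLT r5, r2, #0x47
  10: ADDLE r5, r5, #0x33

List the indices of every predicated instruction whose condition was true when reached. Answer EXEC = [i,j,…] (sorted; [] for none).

0: ✓ CMP  NZCV=0000
1: · MOVVS
2: · ADDHI
3: ✓ MOVNE  r5←0x3d
4: ✓ CMP  NZCV=1001
5: ✓ MOVVS  r5←0x48
6: ✓ MOVVS  r2←0x04
7: ✓ CMP  NZCV=1000
8: ✓ SUBMI  r3←0x9b
9: ✓ SUBLT  r5←0xbd
10: ✓ ADDLE  r5←0xf0

EXEC = [3,5,6,8,9,10]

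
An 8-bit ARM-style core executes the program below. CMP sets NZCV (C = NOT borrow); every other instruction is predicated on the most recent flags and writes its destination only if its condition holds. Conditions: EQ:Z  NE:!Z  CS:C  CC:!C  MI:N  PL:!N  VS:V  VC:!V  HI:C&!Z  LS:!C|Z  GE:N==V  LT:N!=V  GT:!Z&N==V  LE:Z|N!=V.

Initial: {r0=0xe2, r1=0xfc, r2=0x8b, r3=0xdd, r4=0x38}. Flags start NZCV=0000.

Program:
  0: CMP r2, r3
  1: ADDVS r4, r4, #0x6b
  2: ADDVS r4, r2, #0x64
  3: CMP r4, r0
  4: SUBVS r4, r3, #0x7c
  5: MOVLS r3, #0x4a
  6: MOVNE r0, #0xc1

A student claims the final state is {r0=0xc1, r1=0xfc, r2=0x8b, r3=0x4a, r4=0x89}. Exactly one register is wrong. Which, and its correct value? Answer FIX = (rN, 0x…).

FIX = (r4, 0x38)

[0] flags=1000 → (cmp)
[1] flags=1000 VS?F → skip
[2] flags=1000 VS?F → skip
[3] flags=0000 → (cmp)
[4] flags=0000 VS?F → skip
[5] flags=0000 LS?T → r3=0x4a
[6] flags=0000 NE?T → r0=0xc1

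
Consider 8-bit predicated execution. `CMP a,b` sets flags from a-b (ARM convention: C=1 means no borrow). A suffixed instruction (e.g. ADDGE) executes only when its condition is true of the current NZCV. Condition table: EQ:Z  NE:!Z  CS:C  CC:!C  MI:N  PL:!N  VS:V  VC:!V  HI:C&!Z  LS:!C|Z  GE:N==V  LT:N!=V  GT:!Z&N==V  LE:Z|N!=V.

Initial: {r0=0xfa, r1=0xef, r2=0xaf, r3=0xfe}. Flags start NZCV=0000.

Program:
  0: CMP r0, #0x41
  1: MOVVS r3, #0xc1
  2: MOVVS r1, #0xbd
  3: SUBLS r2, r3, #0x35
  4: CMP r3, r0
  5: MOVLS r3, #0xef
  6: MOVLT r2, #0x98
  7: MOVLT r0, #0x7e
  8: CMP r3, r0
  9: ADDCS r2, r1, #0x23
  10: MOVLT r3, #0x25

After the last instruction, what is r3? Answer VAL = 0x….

VAL = 0xfe

[0] flags=1010 → (cmp)
[1] flags=1010 VS?F → skip
[2] flags=1010 VS?F → skip
[3] flags=1010 LS?F → skip
[4] flags=0010 → (cmp)
[5] flags=0010 LS?F → skip
[6] flags=0010 LT?F → skip
[7] flags=0010 LT?F → skip
[8] flags=0010 → (cmp)
[9] flags=0010 CS?T → r2=0x12
[10] flags=0010 LT?F → skip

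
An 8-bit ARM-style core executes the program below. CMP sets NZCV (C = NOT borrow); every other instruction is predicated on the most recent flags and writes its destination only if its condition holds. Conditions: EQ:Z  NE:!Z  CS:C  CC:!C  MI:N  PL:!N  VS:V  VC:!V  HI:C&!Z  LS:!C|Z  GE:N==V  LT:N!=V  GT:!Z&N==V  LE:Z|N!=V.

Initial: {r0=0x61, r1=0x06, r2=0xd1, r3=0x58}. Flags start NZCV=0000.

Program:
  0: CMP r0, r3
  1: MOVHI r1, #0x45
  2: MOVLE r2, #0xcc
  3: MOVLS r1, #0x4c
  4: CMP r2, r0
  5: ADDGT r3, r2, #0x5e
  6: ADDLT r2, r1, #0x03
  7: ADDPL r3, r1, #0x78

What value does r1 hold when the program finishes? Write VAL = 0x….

[0] flags=0010 → (cmp)
[1] flags=0010 HI?T → r1=0x45
[2] flags=0010 LE?F → skip
[3] flags=0010 LS?F → skip
[4] flags=0011 → (cmp)
[5] flags=0011 GT?F → skip
[6] flags=0011 LT?T → r2=0x48
[7] flags=0011 PL?T → r3=0xbd

VAL = 0x45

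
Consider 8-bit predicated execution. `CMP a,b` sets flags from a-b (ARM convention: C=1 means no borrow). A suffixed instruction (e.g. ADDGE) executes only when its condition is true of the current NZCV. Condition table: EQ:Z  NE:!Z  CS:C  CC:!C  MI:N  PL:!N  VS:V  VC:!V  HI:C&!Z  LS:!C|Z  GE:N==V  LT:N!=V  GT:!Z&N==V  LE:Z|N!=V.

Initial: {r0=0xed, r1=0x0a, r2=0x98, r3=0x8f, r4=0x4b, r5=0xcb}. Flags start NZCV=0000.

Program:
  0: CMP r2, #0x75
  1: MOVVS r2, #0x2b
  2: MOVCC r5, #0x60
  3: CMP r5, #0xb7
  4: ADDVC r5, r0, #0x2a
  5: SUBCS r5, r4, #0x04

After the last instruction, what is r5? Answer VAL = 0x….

VAL = 0x47

0: ✓ CMP  NZCV=0011
1: ✓ MOVVS  r2←0x2b
2: · MOVCC
3: ✓ CMP  NZCV=0010
4: ✓ ADDVC  r5←0x17
5: ✓ SUBCS  r5←0x47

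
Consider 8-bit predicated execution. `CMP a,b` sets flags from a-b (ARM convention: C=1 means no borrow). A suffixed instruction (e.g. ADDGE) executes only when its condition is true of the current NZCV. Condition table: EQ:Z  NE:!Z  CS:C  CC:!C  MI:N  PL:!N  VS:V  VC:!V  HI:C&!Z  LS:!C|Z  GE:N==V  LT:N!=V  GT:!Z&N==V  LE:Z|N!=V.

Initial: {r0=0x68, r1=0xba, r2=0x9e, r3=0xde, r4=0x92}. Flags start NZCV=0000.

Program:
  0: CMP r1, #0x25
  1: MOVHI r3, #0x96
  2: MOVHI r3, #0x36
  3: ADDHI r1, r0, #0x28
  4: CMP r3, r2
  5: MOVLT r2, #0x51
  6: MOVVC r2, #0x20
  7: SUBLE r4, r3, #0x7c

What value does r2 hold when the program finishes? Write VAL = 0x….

VAL = 0x9e

[0] flags=1010 → (cmp)
[1] flags=1010 HI?T → r3=0x96
[2] flags=1010 HI?T → r3=0x36
[3] flags=1010 HI?T → r1=0x90
[4] flags=1001 → (cmp)
[5] flags=1001 LT?F → skip
[6] flags=1001 VC?F → skip
[7] flags=1001 LE?F → skip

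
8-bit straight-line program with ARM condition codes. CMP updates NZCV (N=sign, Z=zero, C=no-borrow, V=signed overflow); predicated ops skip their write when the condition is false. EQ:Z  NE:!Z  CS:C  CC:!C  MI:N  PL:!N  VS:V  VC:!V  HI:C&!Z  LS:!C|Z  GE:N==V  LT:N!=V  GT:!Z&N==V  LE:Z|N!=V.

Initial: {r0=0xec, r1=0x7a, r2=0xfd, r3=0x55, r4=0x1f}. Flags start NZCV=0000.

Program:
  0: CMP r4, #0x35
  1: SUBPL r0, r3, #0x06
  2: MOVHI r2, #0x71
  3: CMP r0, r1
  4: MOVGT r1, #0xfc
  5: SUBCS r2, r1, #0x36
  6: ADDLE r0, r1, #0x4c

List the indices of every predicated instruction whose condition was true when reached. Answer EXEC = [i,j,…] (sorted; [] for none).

0: ✓ CMP  NZCV=1000
1: · SUBPL
2: · MOVHI
3: ✓ CMP  NZCV=0011
4: · MOVGT
5: ✓ SUBCS  r2←0x44
6: ✓ ADDLE  r0←0xc6

EXEC = [5,6]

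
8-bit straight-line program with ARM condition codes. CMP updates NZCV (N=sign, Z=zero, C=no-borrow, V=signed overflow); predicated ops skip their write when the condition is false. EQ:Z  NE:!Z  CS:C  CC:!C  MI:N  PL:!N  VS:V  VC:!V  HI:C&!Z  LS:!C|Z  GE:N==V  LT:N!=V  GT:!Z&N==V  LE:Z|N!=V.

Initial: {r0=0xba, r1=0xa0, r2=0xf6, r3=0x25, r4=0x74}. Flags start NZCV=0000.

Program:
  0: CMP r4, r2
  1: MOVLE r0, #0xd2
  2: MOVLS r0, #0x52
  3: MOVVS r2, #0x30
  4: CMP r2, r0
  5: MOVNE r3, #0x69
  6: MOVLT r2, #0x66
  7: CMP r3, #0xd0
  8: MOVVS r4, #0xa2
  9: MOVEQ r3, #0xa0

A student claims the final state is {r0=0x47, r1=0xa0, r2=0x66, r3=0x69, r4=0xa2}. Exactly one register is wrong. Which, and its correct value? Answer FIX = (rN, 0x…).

FIX = (r0, 0x52)

0: ✓ CMP  NZCV=0000
1: · MOVLE
2: ✓ MOVLS  r0←0x52
3: · MOVVS
4: ✓ CMP  NZCV=1010
5: ✓ MOVNE  r3←0x69
6: ✓ MOVLT  r2←0x66
7: ✓ CMP  NZCV=1001
8: ✓ MOVVS  r4←0xa2
9: · MOVEQ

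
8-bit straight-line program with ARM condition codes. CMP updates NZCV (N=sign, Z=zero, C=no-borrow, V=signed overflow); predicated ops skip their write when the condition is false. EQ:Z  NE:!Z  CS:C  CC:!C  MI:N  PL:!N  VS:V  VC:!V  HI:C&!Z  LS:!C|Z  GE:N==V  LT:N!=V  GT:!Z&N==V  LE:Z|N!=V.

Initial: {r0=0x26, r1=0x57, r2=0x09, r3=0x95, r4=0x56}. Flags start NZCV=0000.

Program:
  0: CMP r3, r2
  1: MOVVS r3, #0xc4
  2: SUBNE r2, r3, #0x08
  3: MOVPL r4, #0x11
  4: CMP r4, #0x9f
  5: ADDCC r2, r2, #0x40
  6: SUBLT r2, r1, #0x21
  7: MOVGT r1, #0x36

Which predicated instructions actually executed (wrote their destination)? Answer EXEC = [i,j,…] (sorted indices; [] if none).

EXEC = [2,5,7]

0: ✓ CMP  NZCV=1010
1: · MOVVS
2: ✓ SUBNE  r2←0x8d
3: · MOVPL
4: ✓ CMP  NZCV=1001
5: ✓ ADDCC  r2←0xcd
6: · SUBLT
7: ✓ MOVGT  r1←0x36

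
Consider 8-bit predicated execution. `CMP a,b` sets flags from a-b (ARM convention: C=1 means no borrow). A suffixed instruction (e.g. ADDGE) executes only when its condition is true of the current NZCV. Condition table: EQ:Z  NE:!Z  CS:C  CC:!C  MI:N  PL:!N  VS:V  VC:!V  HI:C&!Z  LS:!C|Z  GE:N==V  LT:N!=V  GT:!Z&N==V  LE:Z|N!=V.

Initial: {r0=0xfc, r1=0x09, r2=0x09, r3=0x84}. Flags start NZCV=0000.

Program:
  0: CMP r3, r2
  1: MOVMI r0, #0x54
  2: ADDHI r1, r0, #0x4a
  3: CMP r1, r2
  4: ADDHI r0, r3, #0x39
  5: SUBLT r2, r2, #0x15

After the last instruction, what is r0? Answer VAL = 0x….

0: ✓ CMP  NZCV=0011
1: · MOVMI
2: ✓ ADDHI  r1←0x46
3: ✓ CMP  NZCV=0010
4: ✓ ADDHI  r0←0xbd
5: · SUBLT

VAL = 0xbd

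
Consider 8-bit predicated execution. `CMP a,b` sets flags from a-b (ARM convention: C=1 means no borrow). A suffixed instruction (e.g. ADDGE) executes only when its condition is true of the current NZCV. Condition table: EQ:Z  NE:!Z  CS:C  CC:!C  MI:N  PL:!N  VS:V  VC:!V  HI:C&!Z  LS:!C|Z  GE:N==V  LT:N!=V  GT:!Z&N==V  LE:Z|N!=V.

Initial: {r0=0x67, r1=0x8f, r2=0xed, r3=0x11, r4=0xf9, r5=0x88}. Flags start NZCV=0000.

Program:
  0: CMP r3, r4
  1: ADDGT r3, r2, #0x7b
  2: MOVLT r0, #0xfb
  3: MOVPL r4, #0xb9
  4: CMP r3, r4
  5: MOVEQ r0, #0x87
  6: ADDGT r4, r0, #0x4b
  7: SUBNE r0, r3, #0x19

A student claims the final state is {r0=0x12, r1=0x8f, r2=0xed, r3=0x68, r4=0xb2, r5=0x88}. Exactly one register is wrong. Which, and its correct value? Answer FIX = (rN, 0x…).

0: ✓ CMP  NZCV=0000
1: ✓ ADDGT  r3←0x68
2: · MOVLT
3: ✓ MOVPL  r4←0xb9
4: ✓ CMP  NZCV=1001
5: · MOVEQ
6: ✓ ADDGT  r4←0xb2
7: ✓ SUBNE  r0←0x4f

FIX = (r0, 0x4f)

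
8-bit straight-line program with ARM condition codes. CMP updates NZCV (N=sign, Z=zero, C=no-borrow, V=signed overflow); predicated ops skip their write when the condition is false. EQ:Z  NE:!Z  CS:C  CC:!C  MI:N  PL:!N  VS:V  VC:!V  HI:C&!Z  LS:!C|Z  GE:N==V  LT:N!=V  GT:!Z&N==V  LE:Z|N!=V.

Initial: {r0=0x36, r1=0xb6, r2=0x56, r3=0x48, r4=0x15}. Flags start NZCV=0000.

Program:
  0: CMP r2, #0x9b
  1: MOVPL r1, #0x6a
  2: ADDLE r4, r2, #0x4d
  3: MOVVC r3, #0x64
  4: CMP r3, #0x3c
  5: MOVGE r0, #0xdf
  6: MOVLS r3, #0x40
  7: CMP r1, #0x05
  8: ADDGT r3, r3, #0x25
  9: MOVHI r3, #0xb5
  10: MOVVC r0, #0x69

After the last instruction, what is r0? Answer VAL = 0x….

VAL = 0x69

[0] flags=1001 → (cmp)
[1] flags=1001 PL?F → skip
[2] flags=1001 LE?F → skip
[3] flags=1001 VC?F → skip
[4] flags=0010 → (cmp)
[5] flags=0010 GE?T → r0=0xdf
[6] flags=0010 LS?F → skip
[7] flags=1010 → (cmp)
[8] flags=1010 GT?F → skip
[9] flags=1010 HI?T → r3=0xb5
[10] flags=1010 VC?T → r0=0x69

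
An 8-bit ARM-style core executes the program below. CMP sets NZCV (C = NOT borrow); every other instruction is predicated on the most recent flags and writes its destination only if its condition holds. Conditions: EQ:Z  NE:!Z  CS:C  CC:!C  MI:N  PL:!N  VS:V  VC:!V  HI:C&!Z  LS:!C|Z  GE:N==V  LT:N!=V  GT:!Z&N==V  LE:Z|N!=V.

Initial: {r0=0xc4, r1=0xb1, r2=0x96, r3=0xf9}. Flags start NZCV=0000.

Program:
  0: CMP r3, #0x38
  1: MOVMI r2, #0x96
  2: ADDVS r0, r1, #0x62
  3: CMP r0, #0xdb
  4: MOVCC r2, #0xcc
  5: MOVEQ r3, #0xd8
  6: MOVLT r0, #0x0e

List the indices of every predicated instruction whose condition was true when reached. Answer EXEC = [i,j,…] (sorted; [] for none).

EXEC = [1,4,6]

0: ✓ CMP  NZCV=1010
1: ✓ MOVMI  r2←0x96
2: · ADDVS
3: ✓ CMP  NZCV=1000
4: ✓ MOVCC  r2←0xcc
5: · MOVEQ
6: ✓ MOVLT  r0←0x0e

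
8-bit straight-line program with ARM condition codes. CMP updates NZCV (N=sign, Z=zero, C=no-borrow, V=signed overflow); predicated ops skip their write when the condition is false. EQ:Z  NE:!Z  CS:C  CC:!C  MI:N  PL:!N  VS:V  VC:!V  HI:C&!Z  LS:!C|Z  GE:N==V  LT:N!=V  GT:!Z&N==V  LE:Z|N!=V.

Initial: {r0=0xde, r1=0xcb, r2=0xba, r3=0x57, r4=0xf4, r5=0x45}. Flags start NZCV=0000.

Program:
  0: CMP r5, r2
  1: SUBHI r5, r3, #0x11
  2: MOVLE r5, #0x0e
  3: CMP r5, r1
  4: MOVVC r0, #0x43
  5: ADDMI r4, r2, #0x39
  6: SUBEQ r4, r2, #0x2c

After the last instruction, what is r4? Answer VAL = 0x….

0: ✓ CMP  NZCV=1001
1: · SUBHI
2: · MOVLE
3: ✓ CMP  NZCV=0000
4: ✓ MOVVC  r0←0x43
5: · ADDMI
6: · SUBEQ

VAL = 0xf4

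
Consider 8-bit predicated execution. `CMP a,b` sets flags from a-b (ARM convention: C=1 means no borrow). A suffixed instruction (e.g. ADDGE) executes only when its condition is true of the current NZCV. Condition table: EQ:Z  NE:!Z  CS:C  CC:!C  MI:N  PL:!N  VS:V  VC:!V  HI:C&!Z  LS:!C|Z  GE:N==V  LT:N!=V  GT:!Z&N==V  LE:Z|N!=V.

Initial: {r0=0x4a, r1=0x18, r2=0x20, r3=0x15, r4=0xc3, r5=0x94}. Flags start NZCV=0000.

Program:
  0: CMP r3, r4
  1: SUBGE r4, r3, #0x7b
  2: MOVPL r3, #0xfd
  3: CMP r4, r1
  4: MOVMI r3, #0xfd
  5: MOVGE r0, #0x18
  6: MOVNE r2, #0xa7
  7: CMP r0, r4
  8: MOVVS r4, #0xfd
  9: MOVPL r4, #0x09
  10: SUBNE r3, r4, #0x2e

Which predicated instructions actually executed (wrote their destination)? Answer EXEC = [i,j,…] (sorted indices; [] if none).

EXEC = [1,2,4,6,8,10]

0: ✓ CMP  NZCV=0000
1: ✓ SUBGE  r4←0x9a
2: ✓ MOVPL  r3←0xfd
3: ✓ CMP  NZCV=1010
4: ✓ MOVMI  r3←0xfd
5: · MOVGE
6: ✓ MOVNE  r2←0xa7
7: ✓ CMP  NZCV=1001
8: ✓ MOVVS  r4←0xfd
9: · MOVPL
10: ✓ SUBNE  r3←0xcf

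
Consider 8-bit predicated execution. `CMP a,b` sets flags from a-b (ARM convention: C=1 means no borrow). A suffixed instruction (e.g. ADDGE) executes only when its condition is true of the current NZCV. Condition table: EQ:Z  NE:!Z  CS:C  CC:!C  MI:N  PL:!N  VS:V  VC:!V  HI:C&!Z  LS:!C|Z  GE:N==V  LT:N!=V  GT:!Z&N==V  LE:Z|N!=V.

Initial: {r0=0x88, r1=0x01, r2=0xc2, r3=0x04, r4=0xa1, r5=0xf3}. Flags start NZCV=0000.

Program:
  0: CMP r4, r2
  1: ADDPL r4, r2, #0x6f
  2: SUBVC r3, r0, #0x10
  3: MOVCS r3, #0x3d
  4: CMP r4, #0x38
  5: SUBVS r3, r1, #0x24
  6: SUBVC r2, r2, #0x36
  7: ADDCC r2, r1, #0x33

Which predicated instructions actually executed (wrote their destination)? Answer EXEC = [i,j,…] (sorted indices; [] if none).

[0] flags=1000 → (cmp)
[1] flags=1000 PL?F → skip
[2] flags=1000 VC?T → r3=0x78
[3] flags=1000 CS?F → skip
[4] flags=0011 → (cmp)
[5] flags=0011 VS?T → r3=0xdd
[6] flags=0011 VC?F → skip
[7] flags=0011 CC?F → skip

EXEC = [2,5]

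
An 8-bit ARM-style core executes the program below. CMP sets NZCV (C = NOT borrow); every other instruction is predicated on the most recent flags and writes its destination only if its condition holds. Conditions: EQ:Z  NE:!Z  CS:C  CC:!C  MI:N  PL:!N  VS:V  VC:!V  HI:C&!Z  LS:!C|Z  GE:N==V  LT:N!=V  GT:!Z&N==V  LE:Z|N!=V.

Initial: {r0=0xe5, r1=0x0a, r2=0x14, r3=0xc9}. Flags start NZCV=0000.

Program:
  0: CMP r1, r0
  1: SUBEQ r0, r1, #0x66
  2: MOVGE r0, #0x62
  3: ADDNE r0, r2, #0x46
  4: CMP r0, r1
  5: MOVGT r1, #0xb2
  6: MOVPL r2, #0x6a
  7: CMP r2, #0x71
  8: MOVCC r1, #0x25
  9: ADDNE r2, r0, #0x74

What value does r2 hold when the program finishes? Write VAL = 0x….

VAL = 0xce

[0] flags=0000 → (cmp)
[1] flags=0000 EQ?F → skip
[2] flags=0000 GE?T → r0=0x62
[3] flags=0000 NE?T → r0=0x5a
[4] flags=0010 → (cmp)
[5] flags=0010 GT?T → r1=0xb2
[6] flags=0010 PL?T → r2=0x6a
[7] flags=1000 → (cmp)
[8] flags=1000 CC?T → r1=0x25
[9] flags=1000 NE?T → r2=0xce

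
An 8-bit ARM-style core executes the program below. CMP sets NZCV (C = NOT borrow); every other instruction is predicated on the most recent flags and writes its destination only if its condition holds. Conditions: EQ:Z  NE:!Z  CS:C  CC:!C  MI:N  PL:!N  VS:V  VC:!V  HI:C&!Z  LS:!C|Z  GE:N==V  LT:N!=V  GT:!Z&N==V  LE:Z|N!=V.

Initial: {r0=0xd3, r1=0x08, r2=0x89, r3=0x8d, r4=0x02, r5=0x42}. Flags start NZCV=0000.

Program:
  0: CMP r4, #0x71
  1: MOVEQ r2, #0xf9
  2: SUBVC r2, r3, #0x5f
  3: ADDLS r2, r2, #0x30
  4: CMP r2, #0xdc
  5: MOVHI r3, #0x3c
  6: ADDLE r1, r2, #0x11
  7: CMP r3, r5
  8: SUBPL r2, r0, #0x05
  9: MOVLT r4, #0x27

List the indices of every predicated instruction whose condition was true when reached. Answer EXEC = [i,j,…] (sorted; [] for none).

EXEC = [2,3,8,9]

0: ✓ CMP  NZCV=1000
1: · MOVEQ
2: ✓ SUBVC  r2←0x2e
3: ✓ ADDLS  r2←0x5e
4: ✓ CMP  NZCV=1001
5: · MOVHI
6: · ADDLE
7: ✓ CMP  NZCV=0011
8: ✓ SUBPL  r2←0xce
9: ✓ MOVLT  r4←0x27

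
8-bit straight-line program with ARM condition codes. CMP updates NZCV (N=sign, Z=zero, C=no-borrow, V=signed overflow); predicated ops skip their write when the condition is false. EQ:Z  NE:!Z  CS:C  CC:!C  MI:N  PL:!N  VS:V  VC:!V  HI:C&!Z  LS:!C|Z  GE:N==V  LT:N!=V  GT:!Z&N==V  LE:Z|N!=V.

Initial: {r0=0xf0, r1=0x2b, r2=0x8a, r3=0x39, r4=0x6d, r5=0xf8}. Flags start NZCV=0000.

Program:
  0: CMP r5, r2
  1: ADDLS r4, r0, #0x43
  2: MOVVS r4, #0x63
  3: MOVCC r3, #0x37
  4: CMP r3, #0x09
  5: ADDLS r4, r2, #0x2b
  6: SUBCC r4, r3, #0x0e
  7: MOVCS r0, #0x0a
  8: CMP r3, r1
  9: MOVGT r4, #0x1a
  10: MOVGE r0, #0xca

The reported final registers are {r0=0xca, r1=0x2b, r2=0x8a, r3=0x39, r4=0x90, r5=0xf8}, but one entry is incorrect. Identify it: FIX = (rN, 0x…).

FIX = (r4, 0x1a)

0: ✓ CMP  NZCV=0010
1: · ADDLS
2: · MOVVS
3: · MOVCC
4: ✓ CMP  NZCV=0010
5: · ADDLS
6: · SUBCC
7: ✓ MOVCS  r0←0x0a
8: ✓ CMP  NZCV=0010
9: ✓ MOVGT  r4←0x1a
10: ✓ MOVGE  r0←0xca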